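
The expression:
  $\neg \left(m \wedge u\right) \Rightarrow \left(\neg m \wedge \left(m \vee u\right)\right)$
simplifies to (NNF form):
$u$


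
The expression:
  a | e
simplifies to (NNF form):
a | e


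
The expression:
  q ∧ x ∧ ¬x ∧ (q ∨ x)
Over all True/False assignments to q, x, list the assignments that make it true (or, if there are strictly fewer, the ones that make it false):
is never true.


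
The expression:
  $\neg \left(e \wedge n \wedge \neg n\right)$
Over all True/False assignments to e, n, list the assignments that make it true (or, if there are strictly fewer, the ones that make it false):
is always true.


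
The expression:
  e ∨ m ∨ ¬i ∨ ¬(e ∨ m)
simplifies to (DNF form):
True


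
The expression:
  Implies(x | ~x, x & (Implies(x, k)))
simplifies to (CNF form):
k & x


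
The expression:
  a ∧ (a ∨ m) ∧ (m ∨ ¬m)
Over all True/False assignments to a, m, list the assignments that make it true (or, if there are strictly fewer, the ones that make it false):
is true only for:
  a=True, m=False;
  a=True, m=True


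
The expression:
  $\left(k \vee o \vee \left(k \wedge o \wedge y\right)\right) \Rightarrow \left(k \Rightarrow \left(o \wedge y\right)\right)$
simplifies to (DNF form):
$\left(o \wedge y\right) \vee \neg k$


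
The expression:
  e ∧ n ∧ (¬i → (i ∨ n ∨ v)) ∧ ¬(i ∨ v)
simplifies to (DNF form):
e ∧ n ∧ ¬i ∧ ¬v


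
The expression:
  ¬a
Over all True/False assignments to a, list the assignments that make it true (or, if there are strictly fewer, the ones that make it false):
is true only for:
  a=False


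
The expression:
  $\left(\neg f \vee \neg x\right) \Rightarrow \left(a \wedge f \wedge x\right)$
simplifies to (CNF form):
$f \wedge x$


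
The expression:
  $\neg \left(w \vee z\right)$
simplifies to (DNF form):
$\neg w \wedge \neg z$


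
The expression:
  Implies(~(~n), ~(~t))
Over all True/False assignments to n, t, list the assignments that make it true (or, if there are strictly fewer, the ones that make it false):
is false only for:
  n=True, t=False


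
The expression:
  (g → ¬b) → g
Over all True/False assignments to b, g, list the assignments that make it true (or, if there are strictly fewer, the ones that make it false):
is true only for:
  b=False, g=True;
  b=True, g=True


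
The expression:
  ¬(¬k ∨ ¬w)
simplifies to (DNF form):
k ∧ w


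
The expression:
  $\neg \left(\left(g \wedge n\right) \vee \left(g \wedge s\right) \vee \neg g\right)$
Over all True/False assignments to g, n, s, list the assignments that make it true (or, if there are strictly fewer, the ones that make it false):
is true only for:
  g=True, n=False, s=False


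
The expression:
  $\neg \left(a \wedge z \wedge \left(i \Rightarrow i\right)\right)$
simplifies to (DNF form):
$\neg a \vee \neg z$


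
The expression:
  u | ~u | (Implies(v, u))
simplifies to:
True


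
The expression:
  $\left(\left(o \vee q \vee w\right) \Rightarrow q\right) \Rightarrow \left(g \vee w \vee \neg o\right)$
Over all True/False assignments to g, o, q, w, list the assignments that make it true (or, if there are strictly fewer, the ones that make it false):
is false only for:
  g=False, o=True, q=True, w=False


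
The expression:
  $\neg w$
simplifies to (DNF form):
$\neg w$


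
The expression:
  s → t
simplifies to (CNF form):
t ∨ ¬s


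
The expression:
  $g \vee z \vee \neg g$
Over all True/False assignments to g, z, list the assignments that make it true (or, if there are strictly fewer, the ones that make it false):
is always true.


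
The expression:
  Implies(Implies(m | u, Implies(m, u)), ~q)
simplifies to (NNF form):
~q | (m & ~u)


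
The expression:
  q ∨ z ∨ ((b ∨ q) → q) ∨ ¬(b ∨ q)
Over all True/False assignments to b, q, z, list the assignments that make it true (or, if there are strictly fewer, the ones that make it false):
is false only for:
  b=True, q=False, z=False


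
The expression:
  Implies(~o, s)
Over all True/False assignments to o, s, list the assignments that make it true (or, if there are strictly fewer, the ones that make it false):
is false only for:
  o=False, s=False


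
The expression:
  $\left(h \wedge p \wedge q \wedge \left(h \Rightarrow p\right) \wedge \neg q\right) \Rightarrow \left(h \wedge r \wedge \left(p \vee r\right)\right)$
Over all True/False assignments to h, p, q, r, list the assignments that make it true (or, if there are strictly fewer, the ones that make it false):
is always true.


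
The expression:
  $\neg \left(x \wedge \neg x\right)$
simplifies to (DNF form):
$\text{True}$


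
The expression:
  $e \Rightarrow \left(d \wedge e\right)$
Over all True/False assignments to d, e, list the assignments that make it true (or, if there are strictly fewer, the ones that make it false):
is false only for:
  d=False, e=True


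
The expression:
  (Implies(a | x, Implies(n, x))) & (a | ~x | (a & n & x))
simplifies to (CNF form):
(a | ~x) & (x | ~a | ~n)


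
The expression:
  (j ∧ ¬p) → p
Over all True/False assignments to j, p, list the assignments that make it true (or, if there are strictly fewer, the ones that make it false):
is false only for:
  j=True, p=False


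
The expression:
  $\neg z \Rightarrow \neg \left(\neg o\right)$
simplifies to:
$o \vee z$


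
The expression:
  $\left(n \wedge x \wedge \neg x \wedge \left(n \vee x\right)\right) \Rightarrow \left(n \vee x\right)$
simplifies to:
$\text{True}$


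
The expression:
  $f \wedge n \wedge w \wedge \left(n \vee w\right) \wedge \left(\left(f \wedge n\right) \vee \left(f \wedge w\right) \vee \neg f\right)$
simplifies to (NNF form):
$f \wedge n \wedge w$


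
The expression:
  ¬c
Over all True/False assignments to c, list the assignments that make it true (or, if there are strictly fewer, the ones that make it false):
is true only for:
  c=False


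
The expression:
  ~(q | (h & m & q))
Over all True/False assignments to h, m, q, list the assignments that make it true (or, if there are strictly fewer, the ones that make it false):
is true only for:
  h=False, m=False, q=False;
  h=False, m=True, q=False;
  h=True, m=False, q=False;
  h=True, m=True, q=False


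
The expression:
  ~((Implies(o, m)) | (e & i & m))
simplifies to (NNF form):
o & ~m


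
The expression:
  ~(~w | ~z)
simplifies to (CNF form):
w & z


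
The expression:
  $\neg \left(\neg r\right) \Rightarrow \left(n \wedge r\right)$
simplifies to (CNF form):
$n \vee \neg r$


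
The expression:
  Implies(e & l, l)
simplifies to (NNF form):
True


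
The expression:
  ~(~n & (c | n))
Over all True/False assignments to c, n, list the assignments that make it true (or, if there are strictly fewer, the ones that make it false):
is false only for:
  c=True, n=False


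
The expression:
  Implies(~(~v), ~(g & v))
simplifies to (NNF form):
~g | ~v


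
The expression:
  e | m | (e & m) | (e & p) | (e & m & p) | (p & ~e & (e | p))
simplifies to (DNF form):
e | m | p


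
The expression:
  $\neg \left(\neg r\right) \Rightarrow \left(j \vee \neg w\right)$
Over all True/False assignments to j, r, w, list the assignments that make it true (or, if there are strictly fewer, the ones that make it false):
is false only for:
  j=False, r=True, w=True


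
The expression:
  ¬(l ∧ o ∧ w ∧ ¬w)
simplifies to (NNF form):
True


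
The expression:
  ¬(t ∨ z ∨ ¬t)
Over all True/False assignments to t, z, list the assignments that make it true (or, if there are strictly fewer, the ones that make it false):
is never true.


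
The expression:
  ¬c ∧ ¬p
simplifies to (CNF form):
¬c ∧ ¬p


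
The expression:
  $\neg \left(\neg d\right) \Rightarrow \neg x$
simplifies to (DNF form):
$\neg d \vee \neg x$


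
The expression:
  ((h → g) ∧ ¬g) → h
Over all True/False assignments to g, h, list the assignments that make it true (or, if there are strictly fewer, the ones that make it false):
is false only for:
  g=False, h=False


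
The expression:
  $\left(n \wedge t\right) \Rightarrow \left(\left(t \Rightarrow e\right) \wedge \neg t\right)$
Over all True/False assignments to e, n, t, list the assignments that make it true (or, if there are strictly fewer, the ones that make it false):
is false only for:
  e=False, n=True, t=True;
  e=True, n=True, t=True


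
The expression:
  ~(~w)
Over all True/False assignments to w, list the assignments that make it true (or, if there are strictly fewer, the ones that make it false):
is true only for:
  w=True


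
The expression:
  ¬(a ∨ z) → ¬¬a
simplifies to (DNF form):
a ∨ z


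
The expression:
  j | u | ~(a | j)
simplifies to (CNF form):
j | u | ~a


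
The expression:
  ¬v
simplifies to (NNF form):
¬v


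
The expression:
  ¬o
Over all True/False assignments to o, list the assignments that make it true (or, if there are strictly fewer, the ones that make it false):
is true only for:
  o=False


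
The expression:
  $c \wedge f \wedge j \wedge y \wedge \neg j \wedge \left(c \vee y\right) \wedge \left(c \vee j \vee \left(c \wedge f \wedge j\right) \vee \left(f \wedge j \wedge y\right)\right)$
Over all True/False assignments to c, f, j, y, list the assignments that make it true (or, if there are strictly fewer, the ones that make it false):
is never true.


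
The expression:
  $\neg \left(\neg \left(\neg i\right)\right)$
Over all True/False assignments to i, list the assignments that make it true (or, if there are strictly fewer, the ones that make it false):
is true only for:
  i=False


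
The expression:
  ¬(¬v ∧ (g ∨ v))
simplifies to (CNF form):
v ∨ ¬g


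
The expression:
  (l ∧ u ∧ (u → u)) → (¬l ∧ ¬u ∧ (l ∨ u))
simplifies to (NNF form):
¬l ∨ ¬u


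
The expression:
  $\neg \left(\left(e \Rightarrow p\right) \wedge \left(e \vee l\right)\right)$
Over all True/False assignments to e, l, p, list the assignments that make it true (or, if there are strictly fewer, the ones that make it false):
is true only for:
  e=False, l=False, p=False;
  e=False, l=False, p=True;
  e=True, l=False, p=False;
  e=True, l=True, p=False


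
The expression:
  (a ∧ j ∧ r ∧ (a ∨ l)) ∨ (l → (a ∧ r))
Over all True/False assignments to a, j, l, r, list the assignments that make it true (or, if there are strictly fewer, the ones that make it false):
is false only for:
  a=False, j=False, l=True, r=False;
  a=False, j=False, l=True, r=True;
  a=False, j=True, l=True, r=False;
  a=False, j=True, l=True, r=True;
  a=True, j=False, l=True, r=False;
  a=True, j=True, l=True, r=False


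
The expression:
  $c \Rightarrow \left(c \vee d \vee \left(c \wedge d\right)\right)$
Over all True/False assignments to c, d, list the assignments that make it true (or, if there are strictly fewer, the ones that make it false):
is always true.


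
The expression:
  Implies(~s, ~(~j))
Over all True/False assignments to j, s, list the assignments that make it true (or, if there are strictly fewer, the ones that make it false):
is false only for:
  j=False, s=False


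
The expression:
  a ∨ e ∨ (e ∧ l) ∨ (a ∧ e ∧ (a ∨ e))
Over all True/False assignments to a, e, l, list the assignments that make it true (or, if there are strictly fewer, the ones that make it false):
is false only for:
  a=False, e=False, l=False;
  a=False, e=False, l=True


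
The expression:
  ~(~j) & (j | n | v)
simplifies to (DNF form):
j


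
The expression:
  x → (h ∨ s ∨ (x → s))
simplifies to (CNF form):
h ∨ s ∨ ¬x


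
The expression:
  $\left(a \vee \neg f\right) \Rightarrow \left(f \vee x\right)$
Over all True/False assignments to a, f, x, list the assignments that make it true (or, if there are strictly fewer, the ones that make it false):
is false only for:
  a=False, f=False, x=False;
  a=True, f=False, x=False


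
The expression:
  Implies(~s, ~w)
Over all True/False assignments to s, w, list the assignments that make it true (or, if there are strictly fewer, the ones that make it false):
is false only for:
  s=False, w=True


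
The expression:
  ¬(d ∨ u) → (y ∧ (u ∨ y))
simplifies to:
d ∨ u ∨ y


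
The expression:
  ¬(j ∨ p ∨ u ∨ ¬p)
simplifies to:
False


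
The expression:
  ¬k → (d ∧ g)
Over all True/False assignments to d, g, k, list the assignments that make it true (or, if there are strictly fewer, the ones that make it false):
is false only for:
  d=False, g=False, k=False;
  d=False, g=True, k=False;
  d=True, g=False, k=False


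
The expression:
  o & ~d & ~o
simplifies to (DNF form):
False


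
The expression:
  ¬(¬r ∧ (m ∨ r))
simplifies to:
r ∨ ¬m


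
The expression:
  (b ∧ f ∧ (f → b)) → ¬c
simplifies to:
¬b ∨ ¬c ∨ ¬f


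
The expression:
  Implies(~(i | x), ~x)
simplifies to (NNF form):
True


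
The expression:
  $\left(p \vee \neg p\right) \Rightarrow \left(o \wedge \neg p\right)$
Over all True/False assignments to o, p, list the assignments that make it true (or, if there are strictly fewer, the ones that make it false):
is true only for:
  o=True, p=False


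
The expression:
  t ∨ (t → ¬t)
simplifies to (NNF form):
True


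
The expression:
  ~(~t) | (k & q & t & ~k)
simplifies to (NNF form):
t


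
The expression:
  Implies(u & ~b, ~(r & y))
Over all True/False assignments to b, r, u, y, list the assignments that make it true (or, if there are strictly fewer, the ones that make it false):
is false only for:
  b=False, r=True, u=True, y=True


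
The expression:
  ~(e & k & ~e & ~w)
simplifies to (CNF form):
True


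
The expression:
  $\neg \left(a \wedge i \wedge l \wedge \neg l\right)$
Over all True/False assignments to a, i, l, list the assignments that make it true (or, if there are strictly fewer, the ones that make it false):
is always true.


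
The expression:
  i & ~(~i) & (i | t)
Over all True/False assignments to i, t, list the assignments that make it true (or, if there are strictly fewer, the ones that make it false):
is true only for:
  i=True, t=False;
  i=True, t=True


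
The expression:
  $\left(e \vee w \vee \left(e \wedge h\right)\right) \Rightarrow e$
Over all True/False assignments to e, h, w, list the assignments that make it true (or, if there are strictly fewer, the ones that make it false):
is false only for:
  e=False, h=False, w=True;
  e=False, h=True, w=True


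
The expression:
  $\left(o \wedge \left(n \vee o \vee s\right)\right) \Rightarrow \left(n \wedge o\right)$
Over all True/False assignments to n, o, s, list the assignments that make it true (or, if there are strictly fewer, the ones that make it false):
is false only for:
  n=False, o=True, s=False;
  n=False, o=True, s=True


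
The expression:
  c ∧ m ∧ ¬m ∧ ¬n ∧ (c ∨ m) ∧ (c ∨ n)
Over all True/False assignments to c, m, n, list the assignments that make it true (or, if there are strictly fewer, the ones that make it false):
is never true.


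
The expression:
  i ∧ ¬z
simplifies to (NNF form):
i ∧ ¬z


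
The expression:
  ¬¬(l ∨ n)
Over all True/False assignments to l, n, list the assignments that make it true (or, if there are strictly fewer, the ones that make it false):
is false only for:
  l=False, n=False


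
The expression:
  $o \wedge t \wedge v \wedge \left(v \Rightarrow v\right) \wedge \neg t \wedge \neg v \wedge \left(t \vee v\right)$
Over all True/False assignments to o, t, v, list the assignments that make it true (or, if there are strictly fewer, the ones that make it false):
is never true.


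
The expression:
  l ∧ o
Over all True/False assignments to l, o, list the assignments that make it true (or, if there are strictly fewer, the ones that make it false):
is true only for:
  l=True, o=True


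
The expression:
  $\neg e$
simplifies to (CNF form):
$\neg e$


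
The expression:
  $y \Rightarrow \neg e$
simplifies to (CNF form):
$\neg e \vee \neg y$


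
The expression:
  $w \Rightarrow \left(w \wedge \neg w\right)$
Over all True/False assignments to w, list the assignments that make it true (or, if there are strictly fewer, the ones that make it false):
is true only for:
  w=False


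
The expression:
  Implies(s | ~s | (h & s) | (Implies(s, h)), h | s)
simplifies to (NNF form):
h | s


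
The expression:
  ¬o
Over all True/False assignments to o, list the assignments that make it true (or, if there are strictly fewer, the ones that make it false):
is true only for:
  o=False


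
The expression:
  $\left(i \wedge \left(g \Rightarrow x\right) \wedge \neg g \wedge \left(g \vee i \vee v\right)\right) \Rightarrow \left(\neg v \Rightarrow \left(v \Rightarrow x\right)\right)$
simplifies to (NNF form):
$\text{True}$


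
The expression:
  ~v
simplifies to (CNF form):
~v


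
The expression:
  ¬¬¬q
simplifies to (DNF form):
¬q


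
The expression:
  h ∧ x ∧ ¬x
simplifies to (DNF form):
False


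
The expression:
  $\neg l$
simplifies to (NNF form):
$\neg l$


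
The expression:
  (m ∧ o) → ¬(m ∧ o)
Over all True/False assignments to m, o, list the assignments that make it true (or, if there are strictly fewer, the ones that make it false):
is false only for:
  m=True, o=True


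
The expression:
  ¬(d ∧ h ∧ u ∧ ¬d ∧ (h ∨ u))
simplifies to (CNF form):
True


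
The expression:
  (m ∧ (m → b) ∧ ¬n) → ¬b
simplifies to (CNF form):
n ∨ ¬b ∨ ¬m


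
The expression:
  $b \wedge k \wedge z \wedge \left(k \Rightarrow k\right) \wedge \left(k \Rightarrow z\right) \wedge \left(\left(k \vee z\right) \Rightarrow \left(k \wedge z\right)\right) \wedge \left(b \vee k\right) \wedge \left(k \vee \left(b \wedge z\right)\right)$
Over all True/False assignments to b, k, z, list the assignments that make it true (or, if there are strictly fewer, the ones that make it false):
is true only for:
  b=True, k=True, z=True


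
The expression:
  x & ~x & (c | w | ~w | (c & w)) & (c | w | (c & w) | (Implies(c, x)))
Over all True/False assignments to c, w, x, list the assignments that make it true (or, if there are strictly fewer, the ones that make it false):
is never true.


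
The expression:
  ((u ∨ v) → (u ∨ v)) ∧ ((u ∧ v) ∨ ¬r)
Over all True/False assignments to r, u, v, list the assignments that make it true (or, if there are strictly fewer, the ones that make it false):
is false only for:
  r=True, u=False, v=False;
  r=True, u=False, v=True;
  r=True, u=True, v=False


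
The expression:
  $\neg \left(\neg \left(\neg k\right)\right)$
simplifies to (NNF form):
$\neg k$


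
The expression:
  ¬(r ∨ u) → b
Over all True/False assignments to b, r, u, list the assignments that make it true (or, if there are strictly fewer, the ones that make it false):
is false only for:
  b=False, r=False, u=False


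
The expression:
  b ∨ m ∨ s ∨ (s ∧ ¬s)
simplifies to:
b ∨ m ∨ s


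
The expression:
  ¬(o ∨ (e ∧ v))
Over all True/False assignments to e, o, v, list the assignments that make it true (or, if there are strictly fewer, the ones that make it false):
is true only for:
  e=False, o=False, v=False;
  e=False, o=False, v=True;
  e=True, o=False, v=False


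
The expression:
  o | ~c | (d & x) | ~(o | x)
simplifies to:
d | o | ~c | ~x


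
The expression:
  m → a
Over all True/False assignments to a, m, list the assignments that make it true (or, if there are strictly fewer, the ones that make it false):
is false only for:
  a=False, m=True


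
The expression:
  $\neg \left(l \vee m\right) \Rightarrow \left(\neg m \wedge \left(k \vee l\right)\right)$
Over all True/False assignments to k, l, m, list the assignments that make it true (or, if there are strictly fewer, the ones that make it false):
is false only for:
  k=False, l=False, m=False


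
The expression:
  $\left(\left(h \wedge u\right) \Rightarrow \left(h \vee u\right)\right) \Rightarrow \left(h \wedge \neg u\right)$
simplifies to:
$h \wedge \neg u$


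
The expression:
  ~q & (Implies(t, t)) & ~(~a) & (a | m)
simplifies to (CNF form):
a & ~q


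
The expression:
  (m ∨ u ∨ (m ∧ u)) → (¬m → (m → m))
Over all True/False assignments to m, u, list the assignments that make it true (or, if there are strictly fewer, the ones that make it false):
is always true.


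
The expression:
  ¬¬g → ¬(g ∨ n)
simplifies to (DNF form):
¬g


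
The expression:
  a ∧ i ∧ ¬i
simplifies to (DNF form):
False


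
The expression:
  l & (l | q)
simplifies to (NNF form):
l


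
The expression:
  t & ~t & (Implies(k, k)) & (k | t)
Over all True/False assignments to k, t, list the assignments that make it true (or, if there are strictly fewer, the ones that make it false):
is never true.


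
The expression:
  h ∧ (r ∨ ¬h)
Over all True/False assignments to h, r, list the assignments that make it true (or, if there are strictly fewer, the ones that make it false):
is true only for:
  h=True, r=True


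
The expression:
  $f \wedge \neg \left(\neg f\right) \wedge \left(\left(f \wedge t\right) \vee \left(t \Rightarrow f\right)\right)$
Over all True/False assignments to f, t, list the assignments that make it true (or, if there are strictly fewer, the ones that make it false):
is true only for:
  f=True, t=False;
  f=True, t=True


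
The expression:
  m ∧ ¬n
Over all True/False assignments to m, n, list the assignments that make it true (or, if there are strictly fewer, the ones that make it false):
is true only for:
  m=True, n=False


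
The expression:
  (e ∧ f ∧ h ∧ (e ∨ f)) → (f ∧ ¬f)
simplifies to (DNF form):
¬e ∨ ¬f ∨ ¬h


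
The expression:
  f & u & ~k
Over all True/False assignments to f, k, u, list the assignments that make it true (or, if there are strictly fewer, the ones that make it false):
is true only for:
  f=True, k=False, u=True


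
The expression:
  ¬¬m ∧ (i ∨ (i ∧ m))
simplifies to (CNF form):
i ∧ m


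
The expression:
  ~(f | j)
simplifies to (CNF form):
~f & ~j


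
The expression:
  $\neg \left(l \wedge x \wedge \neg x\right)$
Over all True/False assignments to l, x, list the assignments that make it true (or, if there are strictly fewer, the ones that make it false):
is always true.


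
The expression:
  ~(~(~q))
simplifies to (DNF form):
~q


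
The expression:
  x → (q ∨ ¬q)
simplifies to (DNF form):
True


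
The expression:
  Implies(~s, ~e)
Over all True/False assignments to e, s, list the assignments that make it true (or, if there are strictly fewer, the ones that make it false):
is false only for:
  e=True, s=False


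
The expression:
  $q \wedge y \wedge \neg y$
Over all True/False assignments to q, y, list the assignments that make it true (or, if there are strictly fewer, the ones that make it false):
is never true.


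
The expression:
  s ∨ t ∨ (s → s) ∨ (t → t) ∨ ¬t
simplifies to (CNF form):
True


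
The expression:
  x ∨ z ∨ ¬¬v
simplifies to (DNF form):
v ∨ x ∨ z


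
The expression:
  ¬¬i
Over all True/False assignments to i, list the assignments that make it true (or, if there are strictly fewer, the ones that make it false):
is true only for:
  i=True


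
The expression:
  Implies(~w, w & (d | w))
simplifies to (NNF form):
w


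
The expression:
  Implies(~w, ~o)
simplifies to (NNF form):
w | ~o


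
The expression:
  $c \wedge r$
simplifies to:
$c \wedge r$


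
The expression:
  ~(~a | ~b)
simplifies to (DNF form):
a & b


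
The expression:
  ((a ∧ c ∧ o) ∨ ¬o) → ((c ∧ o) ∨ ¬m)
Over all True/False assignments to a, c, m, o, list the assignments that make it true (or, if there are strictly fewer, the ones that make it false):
is false only for:
  a=False, c=False, m=True, o=False;
  a=False, c=True, m=True, o=False;
  a=True, c=False, m=True, o=False;
  a=True, c=True, m=True, o=False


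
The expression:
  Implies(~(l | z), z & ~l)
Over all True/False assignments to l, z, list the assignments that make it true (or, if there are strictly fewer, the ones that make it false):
is false only for:
  l=False, z=False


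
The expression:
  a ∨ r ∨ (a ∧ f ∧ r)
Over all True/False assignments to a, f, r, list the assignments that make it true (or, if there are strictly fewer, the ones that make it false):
is false only for:
  a=False, f=False, r=False;
  a=False, f=True, r=False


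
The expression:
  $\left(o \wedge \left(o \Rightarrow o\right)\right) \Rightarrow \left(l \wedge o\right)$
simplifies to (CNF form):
$l \vee \neg o$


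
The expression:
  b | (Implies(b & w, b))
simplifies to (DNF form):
True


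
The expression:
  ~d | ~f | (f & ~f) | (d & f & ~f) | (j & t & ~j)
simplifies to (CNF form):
~d | ~f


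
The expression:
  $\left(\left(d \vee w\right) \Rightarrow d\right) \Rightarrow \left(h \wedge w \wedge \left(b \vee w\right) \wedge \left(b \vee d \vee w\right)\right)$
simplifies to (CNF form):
$w \wedge \left(h \vee \neg d\right)$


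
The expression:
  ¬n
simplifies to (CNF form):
¬n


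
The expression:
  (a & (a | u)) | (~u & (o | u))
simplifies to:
a | (o & ~u)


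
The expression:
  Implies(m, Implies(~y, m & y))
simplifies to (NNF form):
y | ~m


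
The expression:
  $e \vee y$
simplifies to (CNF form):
$e \vee y$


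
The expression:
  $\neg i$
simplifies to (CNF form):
$\neg i$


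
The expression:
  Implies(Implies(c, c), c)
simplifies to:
c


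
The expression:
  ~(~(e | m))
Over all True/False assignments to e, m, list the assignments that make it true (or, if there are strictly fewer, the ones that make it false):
is false only for:
  e=False, m=False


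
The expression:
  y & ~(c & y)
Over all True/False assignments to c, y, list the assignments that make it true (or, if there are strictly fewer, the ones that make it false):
is true only for:
  c=False, y=True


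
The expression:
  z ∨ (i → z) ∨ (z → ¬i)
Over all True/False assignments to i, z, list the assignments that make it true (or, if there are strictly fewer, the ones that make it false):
is always true.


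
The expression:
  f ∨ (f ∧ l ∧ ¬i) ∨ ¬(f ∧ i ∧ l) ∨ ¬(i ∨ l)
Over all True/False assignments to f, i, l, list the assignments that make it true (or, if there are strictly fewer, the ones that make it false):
is always true.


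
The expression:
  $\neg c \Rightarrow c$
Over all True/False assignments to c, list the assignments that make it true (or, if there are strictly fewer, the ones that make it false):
is true only for:
  c=True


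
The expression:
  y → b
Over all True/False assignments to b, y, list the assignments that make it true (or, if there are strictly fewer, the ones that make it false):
is false only for:
  b=False, y=True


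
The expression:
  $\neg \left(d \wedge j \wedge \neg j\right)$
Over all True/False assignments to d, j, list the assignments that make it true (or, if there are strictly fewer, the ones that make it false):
is always true.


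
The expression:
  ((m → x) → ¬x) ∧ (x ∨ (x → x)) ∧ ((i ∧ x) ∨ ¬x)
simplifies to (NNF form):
¬x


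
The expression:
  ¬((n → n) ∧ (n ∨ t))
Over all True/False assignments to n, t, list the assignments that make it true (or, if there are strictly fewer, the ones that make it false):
is true only for:
  n=False, t=False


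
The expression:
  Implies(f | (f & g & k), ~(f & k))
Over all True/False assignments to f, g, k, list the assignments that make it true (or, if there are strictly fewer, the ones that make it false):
is false only for:
  f=True, g=False, k=True;
  f=True, g=True, k=True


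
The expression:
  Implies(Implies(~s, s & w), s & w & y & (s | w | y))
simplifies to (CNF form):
(w | ~s) & (y | ~s)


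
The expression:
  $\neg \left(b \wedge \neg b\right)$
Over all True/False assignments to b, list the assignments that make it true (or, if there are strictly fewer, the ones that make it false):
is always true.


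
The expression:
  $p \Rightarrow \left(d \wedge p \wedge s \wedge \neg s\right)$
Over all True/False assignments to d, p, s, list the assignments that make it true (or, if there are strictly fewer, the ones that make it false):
is true only for:
  d=False, p=False, s=False;
  d=False, p=False, s=True;
  d=True, p=False, s=False;
  d=True, p=False, s=True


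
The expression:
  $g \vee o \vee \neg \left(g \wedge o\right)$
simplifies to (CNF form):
$\text{True}$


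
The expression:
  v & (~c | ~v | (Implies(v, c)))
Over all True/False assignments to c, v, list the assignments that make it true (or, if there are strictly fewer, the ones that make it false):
is true only for:
  c=False, v=True;
  c=True, v=True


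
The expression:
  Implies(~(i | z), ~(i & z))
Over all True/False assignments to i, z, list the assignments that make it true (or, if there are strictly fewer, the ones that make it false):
is always true.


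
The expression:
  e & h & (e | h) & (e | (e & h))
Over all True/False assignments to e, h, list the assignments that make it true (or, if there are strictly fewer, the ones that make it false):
is true only for:
  e=True, h=True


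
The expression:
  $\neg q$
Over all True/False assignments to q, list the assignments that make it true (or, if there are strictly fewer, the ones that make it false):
is true only for:
  q=False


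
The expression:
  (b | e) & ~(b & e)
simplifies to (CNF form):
(b | e) & (~b | ~e)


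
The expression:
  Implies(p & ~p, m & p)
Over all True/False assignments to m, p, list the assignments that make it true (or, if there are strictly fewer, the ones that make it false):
is always true.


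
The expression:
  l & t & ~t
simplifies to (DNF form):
False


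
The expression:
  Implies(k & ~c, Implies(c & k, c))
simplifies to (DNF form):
True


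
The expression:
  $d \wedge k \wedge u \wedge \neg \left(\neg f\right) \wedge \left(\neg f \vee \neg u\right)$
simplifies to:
$\text{False}$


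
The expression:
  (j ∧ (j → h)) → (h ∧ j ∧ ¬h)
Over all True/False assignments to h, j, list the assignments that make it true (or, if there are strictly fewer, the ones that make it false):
is false only for:
  h=True, j=True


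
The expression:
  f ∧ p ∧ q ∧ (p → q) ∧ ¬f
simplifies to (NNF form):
False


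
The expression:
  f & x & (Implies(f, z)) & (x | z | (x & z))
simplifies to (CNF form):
f & x & z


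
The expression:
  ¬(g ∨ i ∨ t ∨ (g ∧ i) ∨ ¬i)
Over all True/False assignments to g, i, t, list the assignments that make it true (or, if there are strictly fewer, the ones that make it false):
is never true.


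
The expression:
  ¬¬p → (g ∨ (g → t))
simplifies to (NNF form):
True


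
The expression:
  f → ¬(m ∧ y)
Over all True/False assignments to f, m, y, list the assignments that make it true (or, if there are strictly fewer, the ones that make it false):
is false only for:
  f=True, m=True, y=True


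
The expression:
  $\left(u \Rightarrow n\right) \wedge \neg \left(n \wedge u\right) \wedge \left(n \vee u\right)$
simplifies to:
$n \wedge \neg u$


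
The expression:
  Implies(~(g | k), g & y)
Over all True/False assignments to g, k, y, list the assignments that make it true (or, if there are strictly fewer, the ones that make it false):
is false only for:
  g=False, k=False, y=False;
  g=False, k=False, y=True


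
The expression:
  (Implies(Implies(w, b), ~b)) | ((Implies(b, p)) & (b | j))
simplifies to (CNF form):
p | ~b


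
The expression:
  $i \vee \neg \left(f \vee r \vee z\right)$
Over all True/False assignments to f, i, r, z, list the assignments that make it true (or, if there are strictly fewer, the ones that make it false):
is false only for:
  f=False, i=False, r=False, z=True;
  f=False, i=False, r=True, z=False;
  f=False, i=False, r=True, z=True;
  f=True, i=False, r=False, z=False;
  f=True, i=False, r=False, z=True;
  f=True, i=False, r=True, z=False;
  f=True, i=False, r=True, z=True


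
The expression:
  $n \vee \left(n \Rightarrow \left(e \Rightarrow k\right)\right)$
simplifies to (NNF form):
$\text{True}$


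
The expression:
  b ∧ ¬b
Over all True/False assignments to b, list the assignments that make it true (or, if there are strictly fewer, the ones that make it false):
is never true.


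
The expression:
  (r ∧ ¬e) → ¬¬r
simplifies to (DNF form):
True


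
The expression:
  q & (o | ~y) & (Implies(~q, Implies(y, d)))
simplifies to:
q & (o | ~y)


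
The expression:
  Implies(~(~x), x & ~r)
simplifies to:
~r | ~x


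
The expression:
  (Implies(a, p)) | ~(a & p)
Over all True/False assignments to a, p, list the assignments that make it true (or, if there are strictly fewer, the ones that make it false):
is always true.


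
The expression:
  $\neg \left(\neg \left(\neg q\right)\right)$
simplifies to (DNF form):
$\neg q$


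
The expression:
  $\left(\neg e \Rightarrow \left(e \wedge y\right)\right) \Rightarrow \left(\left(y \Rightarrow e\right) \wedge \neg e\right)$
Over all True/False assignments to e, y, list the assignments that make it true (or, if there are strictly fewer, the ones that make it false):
is true only for:
  e=False, y=False;
  e=False, y=True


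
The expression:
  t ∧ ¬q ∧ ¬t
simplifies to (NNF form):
False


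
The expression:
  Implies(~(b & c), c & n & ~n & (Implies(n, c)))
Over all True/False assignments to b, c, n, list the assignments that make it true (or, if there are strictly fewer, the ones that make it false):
is true only for:
  b=True, c=True, n=False;
  b=True, c=True, n=True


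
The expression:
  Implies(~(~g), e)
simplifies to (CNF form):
e | ~g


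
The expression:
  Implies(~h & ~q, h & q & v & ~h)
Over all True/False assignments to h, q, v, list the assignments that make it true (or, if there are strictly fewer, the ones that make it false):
is false only for:
  h=False, q=False, v=False;
  h=False, q=False, v=True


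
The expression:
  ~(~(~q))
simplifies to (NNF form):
~q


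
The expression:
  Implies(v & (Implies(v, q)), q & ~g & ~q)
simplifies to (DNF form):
~q | ~v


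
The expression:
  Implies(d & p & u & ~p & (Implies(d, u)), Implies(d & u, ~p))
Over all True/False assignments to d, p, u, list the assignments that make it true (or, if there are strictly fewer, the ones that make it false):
is always true.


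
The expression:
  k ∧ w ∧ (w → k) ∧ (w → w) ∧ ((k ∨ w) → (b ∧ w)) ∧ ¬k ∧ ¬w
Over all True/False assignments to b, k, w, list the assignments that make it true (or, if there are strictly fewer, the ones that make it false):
is never true.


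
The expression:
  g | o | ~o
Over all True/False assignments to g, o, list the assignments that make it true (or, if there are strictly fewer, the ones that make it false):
is always true.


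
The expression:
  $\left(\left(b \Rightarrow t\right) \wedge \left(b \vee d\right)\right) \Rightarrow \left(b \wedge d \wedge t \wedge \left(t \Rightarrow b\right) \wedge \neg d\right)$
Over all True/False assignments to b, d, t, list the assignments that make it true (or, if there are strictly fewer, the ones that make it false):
is true only for:
  b=False, d=False, t=False;
  b=False, d=False, t=True;
  b=True, d=False, t=False;
  b=True, d=True, t=False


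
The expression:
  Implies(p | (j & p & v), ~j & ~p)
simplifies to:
~p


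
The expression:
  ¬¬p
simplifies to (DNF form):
p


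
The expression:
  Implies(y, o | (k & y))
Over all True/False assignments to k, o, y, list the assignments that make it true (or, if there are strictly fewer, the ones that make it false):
is false only for:
  k=False, o=False, y=True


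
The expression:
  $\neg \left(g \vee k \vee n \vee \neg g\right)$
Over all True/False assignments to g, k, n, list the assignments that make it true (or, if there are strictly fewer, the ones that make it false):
is never true.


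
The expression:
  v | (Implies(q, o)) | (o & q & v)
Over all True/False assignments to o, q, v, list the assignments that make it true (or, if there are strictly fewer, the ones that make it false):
is false only for:
  o=False, q=True, v=False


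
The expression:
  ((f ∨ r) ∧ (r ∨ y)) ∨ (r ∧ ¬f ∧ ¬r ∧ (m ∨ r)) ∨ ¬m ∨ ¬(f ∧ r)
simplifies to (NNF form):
True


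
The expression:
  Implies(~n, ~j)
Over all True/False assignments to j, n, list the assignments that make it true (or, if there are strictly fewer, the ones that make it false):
is false only for:
  j=True, n=False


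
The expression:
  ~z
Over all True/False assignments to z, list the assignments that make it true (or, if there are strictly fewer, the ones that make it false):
is true only for:
  z=False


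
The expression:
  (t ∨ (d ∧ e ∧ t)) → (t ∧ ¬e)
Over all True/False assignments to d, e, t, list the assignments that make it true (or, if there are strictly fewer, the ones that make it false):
is false only for:
  d=False, e=True, t=True;
  d=True, e=True, t=True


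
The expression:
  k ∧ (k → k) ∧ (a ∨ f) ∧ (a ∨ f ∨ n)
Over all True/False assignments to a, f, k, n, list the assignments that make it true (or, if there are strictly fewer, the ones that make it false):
is true only for:
  a=False, f=True, k=True, n=False;
  a=False, f=True, k=True, n=True;
  a=True, f=False, k=True, n=False;
  a=True, f=False, k=True, n=True;
  a=True, f=True, k=True, n=False;
  a=True, f=True, k=True, n=True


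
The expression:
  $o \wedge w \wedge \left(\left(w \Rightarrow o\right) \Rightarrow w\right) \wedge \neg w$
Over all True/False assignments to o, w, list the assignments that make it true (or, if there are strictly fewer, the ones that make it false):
is never true.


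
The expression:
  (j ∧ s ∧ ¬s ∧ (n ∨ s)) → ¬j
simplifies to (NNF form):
True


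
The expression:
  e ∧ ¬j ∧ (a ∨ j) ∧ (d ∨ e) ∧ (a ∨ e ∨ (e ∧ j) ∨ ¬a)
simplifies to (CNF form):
a ∧ e ∧ ¬j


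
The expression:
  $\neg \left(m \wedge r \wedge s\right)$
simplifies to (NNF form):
$\neg m \vee \neg r \vee \neg s$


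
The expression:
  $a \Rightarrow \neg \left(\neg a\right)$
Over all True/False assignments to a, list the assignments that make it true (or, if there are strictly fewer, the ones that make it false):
is always true.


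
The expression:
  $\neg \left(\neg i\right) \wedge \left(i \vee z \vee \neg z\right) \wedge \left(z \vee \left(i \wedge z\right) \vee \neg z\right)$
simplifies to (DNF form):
$i$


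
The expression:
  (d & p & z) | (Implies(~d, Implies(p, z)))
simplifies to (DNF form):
d | z | ~p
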